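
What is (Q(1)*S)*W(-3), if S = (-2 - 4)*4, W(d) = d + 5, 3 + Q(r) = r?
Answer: 96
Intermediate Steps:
Q(r) = -3 + r
W(d) = 5 + d
S = -24 (S = -6*4 = -24)
(Q(1)*S)*W(-3) = ((-3 + 1)*(-24))*(5 - 3) = -2*(-24)*2 = 48*2 = 96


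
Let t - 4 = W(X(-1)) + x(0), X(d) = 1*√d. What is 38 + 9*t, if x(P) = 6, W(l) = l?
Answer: 128 + 9*I ≈ 128.0 + 9.0*I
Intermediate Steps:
X(d) = √d
t = 10 + I (t = 4 + (√(-1) + 6) = 4 + (I + 6) = 4 + (6 + I) = 10 + I ≈ 10.0 + 1.0*I)
38 + 9*t = 38 + 9*(10 + I) = 38 + (90 + 9*I) = 128 + 9*I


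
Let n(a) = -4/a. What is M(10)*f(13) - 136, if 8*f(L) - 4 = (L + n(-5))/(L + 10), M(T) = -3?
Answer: -5509/40 ≈ -137.73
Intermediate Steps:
f(L) = ½ + (⅘ + L)/(8*(10 + L)) (f(L) = ½ + ((L - 4/(-5))/(L + 10))/8 = ½ + ((L - 4*(-⅕))/(10 + L))/8 = ½ + ((L + ⅘)/(10 + L))/8 = ½ + ((⅘ + L)/(10 + L))/8 = ½ + (⅘ + L)/(8*(10 + L)))
M(10)*f(13) - 136 = -3*(204 + 25*13)/(40*(10 + 13)) - 136 = -3*(204 + 325)/(40*23) - 136 = -3*529/(40*23) - 136 = -3*23/40 - 136 = -69/40 - 136 = -5509/40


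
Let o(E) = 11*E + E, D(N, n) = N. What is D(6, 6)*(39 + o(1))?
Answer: 306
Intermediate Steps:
o(E) = 12*E
D(6, 6)*(39 + o(1)) = 6*(39 + 12*1) = 6*(39 + 12) = 6*51 = 306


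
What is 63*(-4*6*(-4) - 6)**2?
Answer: 510300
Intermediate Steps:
63*(-4*6*(-4) - 6)**2 = 63*(-24*(-4) - 6)**2 = 63*(96 - 6)**2 = 63*90**2 = 63*8100 = 510300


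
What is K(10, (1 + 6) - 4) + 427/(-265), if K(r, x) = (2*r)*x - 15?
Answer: 11498/265 ≈ 43.389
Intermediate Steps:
K(r, x) = -15 + 2*r*x (K(r, x) = 2*r*x - 15 = -15 + 2*r*x)
K(10, (1 + 6) - 4) + 427/(-265) = (-15 + 2*10*((1 + 6) - 4)) + 427/(-265) = (-15 + 2*10*(7 - 4)) - 1/265*427 = (-15 + 2*10*3) - 427/265 = (-15 + 60) - 427/265 = 45 - 427/265 = 11498/265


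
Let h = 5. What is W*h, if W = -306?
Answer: -1530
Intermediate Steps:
W*h = -306*5 = -1530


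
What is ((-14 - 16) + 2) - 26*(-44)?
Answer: 1116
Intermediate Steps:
((-14 - 16) + 2) - 26*(-44) = (-30 + 2) + 1144 = -28 + 1144 = 1116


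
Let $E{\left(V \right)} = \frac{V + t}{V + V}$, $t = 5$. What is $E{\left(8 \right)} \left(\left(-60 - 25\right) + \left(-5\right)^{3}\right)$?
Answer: $- \frac{1365}{8} \approx -170.63$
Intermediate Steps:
$E{\left(V \right)} = \frac{5 + V}{2 V}$ ($E{\left(V \right)} = \frac{V + 5}{V + V} = \frac{5 + V}{2 V}$)
$E{\left(8 \right)} \left(\left(-60 - 25\right) + \left(-5\right)^{3}\right) = \frac{5 + 8}{2 \cdot 8} \left(\left(-60 - 25\right) + \left(-5\right)^{3}\right) = \frac{1}{2} \cdot \frac{1}{8} \cdot 13 \left(\left(-60 - 25\right) - 125\right) = \frac{13 \left(-85 - 125\right)}{16} = \frac{13}{16} \left(-210\right) = - \frac{1365}{8}$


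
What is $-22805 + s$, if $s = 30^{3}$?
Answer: $4195$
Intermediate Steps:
$s = 27000$
$-22805 + s = -22805 + 27000 = 4195$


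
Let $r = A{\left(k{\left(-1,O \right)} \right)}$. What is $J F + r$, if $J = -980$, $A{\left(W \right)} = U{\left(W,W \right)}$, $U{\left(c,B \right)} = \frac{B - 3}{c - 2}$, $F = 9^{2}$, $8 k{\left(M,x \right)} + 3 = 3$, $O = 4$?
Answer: $- \frac{158757}{2} \approx -79379.0$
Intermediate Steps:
$k{\left(M,x \right)} = 0$ ($k{\left(M,x \right)} = - \frac{3}{8} + \frac{1}{8} \cdot 3 = - \frac{3}{8} + \frac{3}{8} = 0$)
$F = 81$
$U{\left(c,B \right)} = \frac{-3 + B}{-2 + c}$
$A{\left(W \right)} = \frac{-3 + W}{-2 + W}$
$r = \frac{3}{2}$ ($r = \frac{-3 + 0}{-2 + 0} = \frac{1}{-2} \left(-3\right) = \left(- \frac{1}{2}\right) \left(-3\right) = \frac{3}{2} \approx 1.5$)
$J F + r = \left(-980\right) 81 + \frac{3}{2} = -79380 + \frac{3}{2} = - \frac{158757}{2}$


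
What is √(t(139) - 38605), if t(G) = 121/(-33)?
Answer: I*√347478/3 ≈ 196.49*I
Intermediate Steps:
t(G) = -11/3 (t(G) = 121*(-1/33) = -11/3)
√(t(139) - 38605) = √(-11/3 - 38605) = √(-115826/3) = I*√347478/3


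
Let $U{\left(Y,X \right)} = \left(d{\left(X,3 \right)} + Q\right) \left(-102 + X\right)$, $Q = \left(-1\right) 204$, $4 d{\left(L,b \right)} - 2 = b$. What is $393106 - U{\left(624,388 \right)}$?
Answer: $\frac{902185}{2} \approx 4.5109 \cdot 10^{5}$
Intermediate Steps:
$d{\left(L,b \right)} = \frac{1}{2} + \frac{b}{4}$
$Q = -204$
$U{\left(Y,X \right)} = \frac{41361}{2} - \frac{811 X}{4}$ ($U{\left(Y,X \right)} = \left(\left(\frac{1}{2} + \frac{1}{4} \cdot 3\right) - 204\right) \left(-102 + X\right) = \left(\left(\frac{1}{2} + \frac{3}{4}\right) - 204\right) \left(-102 + X\right) = \left(\frac{5}{4} - 204\right) \left(-102 + X\right) = - \frac{811 \left(-102 + X\right)}{4} = \frac{41361}{2} - \frac{811 X}{4}$)
$393106 - U{\left(624,388 \right)} = 393106 - \left(\frac{41361}{2} - 78667\right) = 393106 - - \frac{115973}{2} = 393106 + \frac{115973}{2} = \frac{902185}{2}$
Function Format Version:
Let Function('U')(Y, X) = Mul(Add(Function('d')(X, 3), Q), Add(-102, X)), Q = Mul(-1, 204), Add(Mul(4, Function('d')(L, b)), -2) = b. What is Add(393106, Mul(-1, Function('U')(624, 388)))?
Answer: Rational(902185, 2) ≈ 4.5109e+5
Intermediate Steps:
Function('d')(L, b) = Add(Rational(1, 2), Mul(Rational(1, 4), b))
Q = -204
Function('U')(Y, X) = Add(Rational(41361, 2), Mul(Rational(-811, 4), X)) (Function('U')(Y, X) = Mul(Add(Add(Rational(1, 2), Mul(Rational(1, 4), 3)), -204), Add(-102, X)) = Mul(Add(Add(Rational(1, 2), Rational(3, 4)), -204), Add(-102, X)) = Mul(Add(Rational(5, 4), -204), Add(-102, X)) = Mul(Rational(-811, 4), Add(-102, X)) = Add(Rational(41361, 2), Mul(Rational(-811, 4), X)))
Add(393106, Mul(-1, Function('U')(624, 388))) = Add(393106, Mul(-1, Add(Rational(41361, 2), Mul(Rational(-811, 4), 388)))) = Add(393106, Mul(-1, Add(Rational(41361, 2), -78667))) = Add(393106, Mul(-1, Rational(-115973, 2))) = Add(393106, Rational(115973, 2)) = Rational(902185, 2)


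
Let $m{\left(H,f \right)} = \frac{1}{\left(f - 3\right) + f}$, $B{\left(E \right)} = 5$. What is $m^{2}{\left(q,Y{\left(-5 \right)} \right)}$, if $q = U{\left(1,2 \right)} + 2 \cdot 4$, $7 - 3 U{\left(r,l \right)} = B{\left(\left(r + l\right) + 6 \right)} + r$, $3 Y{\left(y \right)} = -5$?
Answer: $\frac{9}{361} \approx 0.024931$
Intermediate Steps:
$Y{\left(y \right)} = - \frac{5}{3}$ ($Y{\left(y \right)} = \frac{1}{3} \left(-5\right) = - \frac{5}{3}$)
$U{\left(r,l \right)} = \frac{2}{3} - \frac{r}{3}$ ($U{\left(r,l \right)} = \frac{7}{3} - \frac{5 + r}{3} = \frac{7}{3} - \left(\frac{5}{3} + \frac{r}{3}\right) = \frac{2}{3} - \frac{r}{3}$)
$q = \frac{25}{3}$ ($q = \left(\frac{2}{3} - \frac{1}{3}\right) + 2 \cdot 4 = \left(\frac{2}{3} - \frac{1}{3}\right) + 8 = \frac{1}{3} + 8 = \frac{25}{3} \approx 8.3333$)
$m{\left(H,f \right)} = \frac{1}{-3 + 2 f}$ ($m{\left(H,f \right)} = \frac{1}{\left(f - 3\right) + f} = \frac{1}{\left(-3 + f\right) + f} = \frac{1}{-3 + 2 f}$)
$m^{2}{\left(q,Y{\left(-5 \right)} \right)} = \left(\frac{1}{-3 + 2 \left(- \frac{5}{3}\right)}\right)^{2} = \left(\frac{1}{-3 - \frac{10}{3}}\right)^{2} = \left(\frac{1}{- \frac{19}{3}}\right)^{2} = \left(- \frac{3}{19}\right)^{2} = \frac{9}{361}$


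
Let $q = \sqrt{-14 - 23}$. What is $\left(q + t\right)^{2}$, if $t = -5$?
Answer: $\left(5 - i \sqrt{37}\right)^{2} \approx -12.0 - 60.828 i$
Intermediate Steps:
$q = i \sqrt{37}$ ($q = \sqrt{-37} = i \sqrt{37} \approx 6.0828 i$)
$\left(q + t\right)^{2} = \left(i \sqrt{37} - 5\right)^{2} = \left(-5 + i \sqrt{37}\right)^{2}$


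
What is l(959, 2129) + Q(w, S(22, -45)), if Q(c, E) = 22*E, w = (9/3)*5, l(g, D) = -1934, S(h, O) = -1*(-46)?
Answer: -922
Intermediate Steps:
S(h, O) = 46
w = 15 (w = ((1/3)*9)*5 = 3*5 = 15)
l(959, 2129) + Q(w, S(22, -45)) = -1934 + 22*46 = -1934 + 1012 = -922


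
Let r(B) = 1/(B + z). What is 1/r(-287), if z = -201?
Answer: -488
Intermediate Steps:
r(B) = 1/(-201 + B) (r(B) = 1/(B - 201) = 1/(-201 + B))
1/r(-287) = 1/(1/(-201 - 287)) = 1/(1/(-488)) = 1/(-1/488) = -488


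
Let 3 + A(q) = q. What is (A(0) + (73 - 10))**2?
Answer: 3600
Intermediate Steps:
A(q) = -3 + q
(A(0) + (73 - 10))**2 = ((-3 + 0) + (73 - 10))**2 = (-3 + 63)**2 = 60**2 = 3600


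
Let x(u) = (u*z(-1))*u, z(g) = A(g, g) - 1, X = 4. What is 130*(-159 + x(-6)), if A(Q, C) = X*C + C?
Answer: -48750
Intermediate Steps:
A(Q, C) = 5*C (A(Q, C) = 4*C + C = 5*C)
z(g) = -1 + 5*g (z(g) = 5*g - 1 = -1 + 5*g)
x(u) = -6*u**2 (x(u) = (u*(-1 + 5*(-1)))*u = (u*(-1 - 5))*u = (u*(-6))*u = (-6*u)*u = -6*u**2)
130*(-159 + x(-6)) = 130*(-159 - 6*(-6)**2) = 130*(-159 - 6*36) = 130*(-159 - 216) = 130*(-375) = -48750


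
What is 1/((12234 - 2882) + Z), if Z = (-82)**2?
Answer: 1/16076 ≈ 6.2205e-5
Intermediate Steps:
Z = 6724
1/((12234 - 2882) + Z) = 1/((12234 - 2882) + 6724) = 1/(9352 + 6724) = 1/16076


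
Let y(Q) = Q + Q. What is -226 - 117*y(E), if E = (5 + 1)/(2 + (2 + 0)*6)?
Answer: -2284/7 ≈ -326.29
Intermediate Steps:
E = 3/7 (E = 6/(2 + 2*6) = 6/(2 + 12) = 6/14 = 6*(1/14) = 3/7 ≈ 0.42857)
y(Q) = 2*Q
-226 - 117*y(E) = -226 - 234*3/7 = -226 - 117*6/7 = -226 - 702/7 = -2284/7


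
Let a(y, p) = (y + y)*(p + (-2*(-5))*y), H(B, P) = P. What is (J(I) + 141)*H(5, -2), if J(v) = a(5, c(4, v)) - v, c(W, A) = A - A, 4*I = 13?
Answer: -2551/2 ≈ -1275.5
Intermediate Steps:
I = 13/4 (I = (¼)*13 = 13/4 ≈ 3.2500)
c(W, A) = 0
a(y, p) = 2*y*(p + 10*y) (a(y, p) = (2*y)*(p + 10*y) = 2*y*(p + 10*y))
J(v) = 500 - v (J(v) = 2*5*(0 + 10*5) - v = 2*5*(0 + 50) - v = 2*5*50 - v = 500 - v)
(J(I) + 141)*H(5, -2) = ((500 - 1*13/4) + 141)*(-2) = ((500 - 13/4) + 141)*(-2) = (1987/4 + 141)*(-2) = (2551/4)*(-2) = -2551/2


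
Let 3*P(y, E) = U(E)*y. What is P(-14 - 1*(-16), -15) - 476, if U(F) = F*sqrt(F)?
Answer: -476 - 10*I*sqrt(15) ≈ -476.0 - 38.73*I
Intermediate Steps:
U(F) = F**(3/2)
P(y, E) = y*E**(3/2)/3 (P(y, E) = (E**(3/2)*y)/3 = (y*E**(3/2))/3 = y*E**(3/2)/3)
P(-14 - 1*(-16), -15) - 476 = (-14 - 1*(-16))*(-15)**(3/2)/3 - 476 = (-14 + 16)*(-15*I*sqrt(15))/3 - 476 = (1/3)*2*(-15*I*sqrt(15)) - 476 = -10*I*sqrt(15) - 476 = -476 - 10*I*sqrt(15)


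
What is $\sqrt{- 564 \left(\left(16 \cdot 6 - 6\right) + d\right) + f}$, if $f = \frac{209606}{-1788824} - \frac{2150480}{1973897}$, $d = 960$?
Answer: $\frac{i \sqrt{461459408753095624677624643241}}{882738581782} \approx 769.55 i$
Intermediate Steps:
$f = - \frac{2130285445051}{1765477163564}$ ($f = 209606 \left(- \frac{1}{1788824}\right) - \frac{2150480}{1973897} = - \frac{104803}{894412} - \frac{2150480}{1973897} = - \frac{2130285445051}{1765477163564} \approx -1.2066$)
$\sqrt{- 564 \left(\left(16 \cdot 6 - 6\right) + d\right) + f} = \sqrt{- 564 \left(\left(16 \cdot 6 - 6\right) + 960\right) - \frac{2130285445051}{1765477163564}} = \sqrt{- 564 \left(\left(96 - 6\right) + 960\right) - \frac{2130285445051}{1765477163564}} = \sqrt{- 564 \left(90 + 960\right) - \frac{2130285445051}{1765477163564}} = \sqrt{\left(-564\right) 1050 - \frac{2130285445051}{1765477163564}} = \sqrt{-592200 - \frac{2130285445051}{1765477163564}} = \sqrt{- \frac{1045517706548045851}{1765477163564}} = \frac{i \sqrt{461459408753095624677624643241}}{882738581782}$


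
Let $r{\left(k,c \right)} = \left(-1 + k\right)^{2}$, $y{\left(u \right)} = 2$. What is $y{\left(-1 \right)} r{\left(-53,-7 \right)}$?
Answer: $5832$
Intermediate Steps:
$y{\left(-1 \right)} r{\left(-53,-7 \right)} = 2 \left(-1 - 53\right)^{2} = 2 \left(-54\right)^{2} = 2 \cdot 2916 = 5832$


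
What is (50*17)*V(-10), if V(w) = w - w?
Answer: 0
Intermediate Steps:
V(w) = 0
(50*17)*V(-10) = (50*17)*0 = 850*0 = 0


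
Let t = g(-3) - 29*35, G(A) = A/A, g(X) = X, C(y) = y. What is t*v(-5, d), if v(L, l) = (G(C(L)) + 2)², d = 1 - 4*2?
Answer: -9162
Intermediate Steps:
G(A) = 1
d = -7 (d = 1 - 8 = -7)
v(L, l) = 9 (v(L, l) = (1 + 2)² = 3² = 9)
t = -1018 (t = -3 - 29*35 = -3 - 1015 = -1018)
t*v(-5, d) = -1018*9 = -9162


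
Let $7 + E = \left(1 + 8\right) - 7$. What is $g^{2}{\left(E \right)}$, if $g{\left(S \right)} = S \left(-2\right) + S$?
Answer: $25$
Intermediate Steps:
$E = -5$ ($E = -7 + \left(\left(1 + 8\right) - 7\right) = -7 + \left(9 - 7\right) = -7 + 2 = -5$)
$g{\left(S \right)} = - S$ ($g{\left(S \right)} = - 2 S + S = - S$)
$g^{2}{\left(E \right)} = \left(\left(-1\right) \left(-5\right)\right)^{2} = 5^{2} = 25$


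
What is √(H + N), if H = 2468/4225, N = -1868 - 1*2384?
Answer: 2*I*√4490558/65 ≈ 65.203*I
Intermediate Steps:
N = -4252 (N = -1868 - 2384 = -4252)
H = 2468/4225 (H = 2468*(1/4225) = 2468/4225 ≈ 0.58414)
√(H + N) = √(2468/4225 - 4252) = √(-17962232/4225) = 2*I*√4490558/65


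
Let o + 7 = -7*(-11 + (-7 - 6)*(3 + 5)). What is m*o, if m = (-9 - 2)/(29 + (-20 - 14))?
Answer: 8778/5 ≈ 1755.6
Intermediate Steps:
o = 798 (o = -7 - 7*(-11 + (-7 - 6)*(3 + 5)) = -7 - 7*(-11 - 13*8) = -7 - 7*(-11 - 104) = -7 - 7*(-115) = -7 + 805 = 798)
m = 11/5 (m = -11/(29 - 34) = -11/(-5) = -11*(-⅕) = 11/5 ≈ 2.2000)
m*o = (11/5)*798 = 8778/5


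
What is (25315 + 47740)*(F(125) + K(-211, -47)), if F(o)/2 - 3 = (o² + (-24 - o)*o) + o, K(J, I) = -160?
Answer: -431316720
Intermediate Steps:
F(o) = 6 + 2*o + 2*o² + 2*o*(-24 - o) (F(o) = 6 + 2*((o² + (-24 - o)*o) + o) = 6 + 2*((o² + o*(-24 - o)) + o) = 6 + 2*(o + o² + o*(-24 - o)) = 6 + (2*o + 2*o² + 2*o*(-24 - o)) = 6 + 2*o + 2*o² + 2*o*(-24 - o))
(25315 + 47740)*(F(125) + K(-211, -47)) = (25315 + 47740)*((6 - 46*125) - 160) = 73055*((6 - 5750) - 160) = 73055*(-5744 - 160) = 73055*(-5904) = -431316720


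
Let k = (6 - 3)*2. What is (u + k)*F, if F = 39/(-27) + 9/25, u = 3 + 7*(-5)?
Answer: 6344/225 ≈ 28.196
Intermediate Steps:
u = -32 (u = 3 - 35 = -32)
F = -244/225 (F = 39*(-1/27) + 9*(1/25) = -13/9 + 9/25 = -244/225 ≈ -1.0844)
k = 6 (k = 3*2 = 6)
(u + k)*F = (-32 + 6)*(-244/225) = -26*(-244/225) = 6344/225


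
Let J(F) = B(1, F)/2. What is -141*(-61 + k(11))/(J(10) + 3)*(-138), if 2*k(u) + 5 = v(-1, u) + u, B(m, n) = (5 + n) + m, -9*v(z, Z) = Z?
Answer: -1140455/11 ≈ -1.0368e+5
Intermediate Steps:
v(z, Z) = -Z/9
B(m, n) = 5 + m + n
J(F) = 3 + F/2 (J(F) = (5 + 1 + F)/2 = (6 + F)*(½) = 3 + F/2)
k(u) = -5/2 + 4*u/9 (k(u) = -5/2 + (-u/9 + u)/2 = -5/2 + (8*u/9)/2 = -5/2 + 4*u/9)
-141*(-61 + k(11))/(J(10) + 3)*(-138) = -141*(-61 + (-5/2 + (4/9)*11))/((3 + (½)*10) + 3)*(-138) = -141*(-61 + (-5/2 + 44/9))/((3 + 5) + 3)*(-138) = -141*(-61 + 43/18)/(8 + 3)*(-138) = -(-49585)/(6*11)*(-138) = -141*(-1055/198)*(-138) = (49585/66)*(-138) = -1140455/11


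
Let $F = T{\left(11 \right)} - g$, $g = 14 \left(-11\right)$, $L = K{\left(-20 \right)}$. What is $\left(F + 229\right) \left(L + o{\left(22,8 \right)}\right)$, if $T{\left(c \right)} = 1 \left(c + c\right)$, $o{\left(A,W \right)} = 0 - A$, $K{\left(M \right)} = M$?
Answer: $-17010$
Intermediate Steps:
$L = -20$
$o{\left(A,W \right)} = - A$
$T{\left(c \right)} = 2 c$ ($T{\left(c \right)} = 1 \cdot 2 c = 2 c$)
$g = -154$
$F = 176$ ($F = 2 \cdot 11 - -154 = 22 + 154 = 176$)
$\left(F + 229\right) \left(L + o{\left(22,8 \right)}\right) = \left(176 + 229\right) \left(-20 - 22\right) = 405 \left(-20 - 22\right) = 405 \left(-42\right) = -17010$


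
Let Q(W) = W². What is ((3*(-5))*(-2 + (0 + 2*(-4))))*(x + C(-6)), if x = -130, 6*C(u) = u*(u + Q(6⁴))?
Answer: -251961000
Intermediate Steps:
C(u) = u*(1679616 + u)/6 (C(u) = (u*(u + (6⁴)²))/6 = (u*(u + 1296²))/6 = (u*(u + 1679616))/6 = (u*(1679616 + u))/6 = u*(1679616 + u)/6)
((3*(-5))*(-2 + (0 + 2*(-4))))*(x + C(-6)) = ((3*(-5))*(-2 + (0 + 2*(-4))))*(-130 + (⅙)*(-6)*(1679616 - 6)) = (-15*(-2 + (0 - 8)))*(-130 + (⅙)*(-6)*1679610) = (-15*(-2 - 8))*(-130 - 1679610) = -15*(-10)*(-1679740) = 150*(-1679740) = -251961000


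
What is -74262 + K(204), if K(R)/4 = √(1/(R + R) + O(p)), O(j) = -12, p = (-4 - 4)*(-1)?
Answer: -74262 + I*√499290/51 ≈ -74262.0 + 13.855*I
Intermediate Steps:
p = 8 (p = -8*(-1) = 8)
K(R) = 4*√(-12 + 1/(2*R)) (K(R) = 4*√(1/(R + R) - 12) = 4*√(1/(2*R) - 12) = 4*√(-12 + 1/(2*R)))
-74262 + K(204) = -74262 + 2*√(-48 + 2/204) = -74262 + 2*√(-48 + 2*(1/204)) = -74262 + 2*√(-48 + 1/102) = -74262 + 2*√(-4895/102) = -74262 + 2*(I*√499290/102) = -74262 + I*√499290/51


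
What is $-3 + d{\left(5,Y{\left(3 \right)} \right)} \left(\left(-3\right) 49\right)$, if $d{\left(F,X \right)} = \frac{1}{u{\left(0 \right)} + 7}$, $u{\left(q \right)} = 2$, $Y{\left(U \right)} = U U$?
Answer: $- \frac{58}{3} \approx -19.333$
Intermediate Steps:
$Y{\left(U \right)} = U^{2}$
$d{\left(F,X \right)} = \frac{1}{9}$ ($d{\left(F,X \right)} = \frac{1}{2 + 7} = \frac{1}{9}$)
$-3 + d{\left(5,Y{\left(3 \right)} \right)} \left(\left(-3\right) 49\right) = -3 + \frac{\left(-3\right) 49}{9} = -3 + \frac{1}{9} \left(-147\right) = -3 - \frac{49}{3} = - \frac{58}{3}$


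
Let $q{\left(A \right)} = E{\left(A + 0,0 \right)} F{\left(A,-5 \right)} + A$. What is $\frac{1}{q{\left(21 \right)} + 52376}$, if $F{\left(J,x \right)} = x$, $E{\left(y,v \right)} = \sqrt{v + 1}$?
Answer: $\frac{1}{52392} \approx 1.9087 \cdot 10^{-5}$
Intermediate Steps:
$E{\left(y,v \right)} = \sqrt{1 + v}$
$q{\left(A \right)} = -5 + A$ ($q{\left(A \right)} = \sqrt{1 + 0} \left(-5\right) + A = \sqrt{1} \left(-5\right) + A = 1 \left(-5\right) + A = -5 + A$)
$\frac{1}{q{\left(21 \right)} + 52376} = \frac{1}{\left(-5 + 21\right) + 52376} = \frac{1}{16 + 52376} = \frac{1}{52392}$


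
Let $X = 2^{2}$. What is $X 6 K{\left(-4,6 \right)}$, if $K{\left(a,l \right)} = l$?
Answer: $144$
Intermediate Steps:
$X = 4$
$X 6 K{\left(-4,6 \right)} = 4 \cdot 6 \cdot 6 = 24 \cdot 6 = 144$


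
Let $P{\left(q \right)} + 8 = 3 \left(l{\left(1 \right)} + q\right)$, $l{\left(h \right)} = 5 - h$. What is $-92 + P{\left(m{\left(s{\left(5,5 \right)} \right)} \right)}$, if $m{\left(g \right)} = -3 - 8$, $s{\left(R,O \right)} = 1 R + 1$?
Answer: $-121$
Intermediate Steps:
$s{\left(R,O \right)} = 1 + R$ ($s{\left(R,O \right)} = R + 1 = 1 + R$)
$m{\left(g \right)} = -11$ ($m{\left(g \right)} = -3 - 8 = -11$)
$P{\left(q \right)} = 4 + 3 q$ ($P{\left(q \right)} = -8 + 3 \left(\left(5 - 1\right) + q\right) = -8 + 3 \left(4 + q\right) = -8 + \left(12 + 3 q\right) = 4 + 3 q$)
$-92 + P{\left(m{\left(s{\left(5,5 \right)} \right)} \right)} = -92 + \left(4 + 3 \left(-11\right)\right) = -92 + \left(4 - 33\right) = -92 - 29 = -121$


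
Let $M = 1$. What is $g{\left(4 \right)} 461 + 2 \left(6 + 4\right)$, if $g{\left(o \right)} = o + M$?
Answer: $2325$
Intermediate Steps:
$g{\left(o \right)} = 1 + o$ ($g{\left(o \right)} = o + 1 = 1 + o$)
$g{\left(4 \right)} 461 + 2 \left(6 + 4\right) = \left(1 + 4\right) 461 + 2 \left(6 + 4\right) = 5 \cdot 461 + 2 \cdot 10 = 2305 + 20 = 2325$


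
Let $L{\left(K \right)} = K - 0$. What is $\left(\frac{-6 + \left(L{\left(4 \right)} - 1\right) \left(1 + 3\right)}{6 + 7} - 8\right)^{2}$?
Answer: $\frac{9604}{169} \approx 56.828$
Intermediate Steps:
$L{\left(K \right)} = K$ ($L{\left(K \right)} = K + 0 = K$)
$\left(\frac{-6 + \left(L{\left(4 \right)} - 1\right) \left(1 + 3\right)}{6 + 7} - 8\right)^{2} = \left(\frac{-6 + \left(4 - 1\right) \left(1 + 3\right)}{6 + 7} - 8\right)^{2} = \left(\frac{-6 + 3 \cdot 4}{13} - 8\right)^{2} = \left(\left(-6 + 12\right) \frac{1}{13} - 8\right)^{2} = \left(6 \cdot \frac{1}{13} - 8\right)^{2} = \left(\frac{6}{13} - 8\right)^{2} = \left(- \frac{98}{13}\right)^{2} = \frac{9604}{169}$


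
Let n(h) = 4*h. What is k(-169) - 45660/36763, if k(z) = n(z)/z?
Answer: 101392/36763 ≈ 2.7580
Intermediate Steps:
k(z) = 4 (k(z) = (4*z)/z = 4)
k(-169) - 45660/36763 = 4 - 45660/36763 = 101392/36763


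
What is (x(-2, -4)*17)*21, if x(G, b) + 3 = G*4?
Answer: -3927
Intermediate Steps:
x(G, b) = -3 + 4*G (x(G, b) = -3 + G*4 = -3 + 4*G)
(x(-2, -4)*17)*21 = ((-3 + 4*(-2))*17)*21 = ((-3 - 8)*17)*21 = -11*17*21 = -187*21 = -3927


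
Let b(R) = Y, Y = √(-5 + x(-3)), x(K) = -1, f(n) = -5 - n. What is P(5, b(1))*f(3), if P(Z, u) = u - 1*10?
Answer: 80 - 8*I*√6 ≈ 80.0 - 19.596*I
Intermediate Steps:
Y = I*√6 (Y = √(-5 - 1) = √(-6) = I*√6 ≈ 2.4495*I)
b(R) = I*√6
P(Z, u) = -10 + u (P(Z, u) = u - 10 = -10 + u)
P(5, b(1))*f(3) = (-10 + I*√6)*(-5 - 1*3) = (-10 + I*√6)*(-5 - 3) = (-10 + I*√6)*(-8) = 80 - 8*I*√6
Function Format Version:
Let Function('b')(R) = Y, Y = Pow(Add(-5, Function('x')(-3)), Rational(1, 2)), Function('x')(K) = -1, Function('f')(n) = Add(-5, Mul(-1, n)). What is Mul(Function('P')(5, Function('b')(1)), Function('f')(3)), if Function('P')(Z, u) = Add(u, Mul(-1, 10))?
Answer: Add(80, Mul(-8, I, Pow(6, Rational(1, 2)))) ≈ Add(80.000, Mul(-19.596, I))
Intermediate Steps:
Y = Mul(I, Pow(6, Rational(1, 2))) (Y = Pow(Add(-5, -1), Rational(1, 2)) = Pow(-6, Rational(1, 2)) = Mul(I, Pow(6, Rational(1, 2))) ≈ Mul(2.4495, I))
Function('b')(R) = Mul(I, Pow(6, Rational(1, 2)))
Function('P')(Z, u) = Add(-10, u) (Function('P')(Z, u) = Add(u, -10) = Add(-10, u))
Mul(Function('P')(5, Function('b')(1)), Function('f')(3)) = Mul(Add(-10, Mul(I, Pow(6, Rational(1, 2)))), Add(-5, Mul(-1, 3))) = Mul(Add(-10, Mul(I, Pow(6, Rational(1, 2)))), Add(-5, -3)) = Mul(Add(-10, Mul(I, Pow(6, Rational(1, 2)))), -8) = Add(80, Mul(-8, I, Pow(6, Rational(1, 2))))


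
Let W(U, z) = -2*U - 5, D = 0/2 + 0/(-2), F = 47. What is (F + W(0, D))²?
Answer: 1764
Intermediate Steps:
D = 0 (D = 0*(½) + 0*(-½) = 0 + 0 = 0)
W(U, z) = -5 - 2*U
(F + W(0, D))² = (47 + (-5 - 2*0))² = (47 + (-5 + 0))² = (47 - 5)² = 42² = 1764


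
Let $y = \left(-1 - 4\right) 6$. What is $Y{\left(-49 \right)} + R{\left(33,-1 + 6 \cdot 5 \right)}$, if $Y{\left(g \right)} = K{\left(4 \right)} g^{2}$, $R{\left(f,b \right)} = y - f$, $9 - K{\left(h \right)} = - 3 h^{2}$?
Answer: $136794$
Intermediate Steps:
$y = -30$ ($y = \left(-1 - 4\right) 6 = \left(-5\right) 6 = -30$)
$K{\left(h \right)} = 9 + 3 h^{2}$ ($K{\left(h \right)} = 9 - - 3 h^{2} = 9 + 3 h^{2}$)
$R{\left(f,b \right)} = -30 - f$
$Y{\left(g \right)} = 57 g^{2}$ ($Y{\left(g \right)} = \left(9 + 3 \cdot 4^{2}\right) g^{2} = \left(9 + 3 \cdot 16\right) g^{2} = \left(9 + 48\right) g^{2} = 57 g^{2}$)
$Y{\left(-49 \right)} + R{\left(33,-1 + 6 \cdot 5 \right)} = 57 \left(-49\right)^{2} - 63 = 57 \cdot 2401 - 63 = 136857 - 63 = 136794$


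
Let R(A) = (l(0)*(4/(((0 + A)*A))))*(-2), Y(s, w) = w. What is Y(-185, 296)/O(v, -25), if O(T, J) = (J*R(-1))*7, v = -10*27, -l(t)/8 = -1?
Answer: 37/1400 ≈ 0.026429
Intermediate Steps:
l(t) = 8 (l(t) = -8*(-1) = 8)
R(A) = -64/A**2 (R(A) = (8*(4/(((0 + A)*A))))*(-2) = (8*(4/((A*A))))*(-2) = (8*(4/(A**2)))*(-2) = (8*(4/A**2))*(-2) = (32/A**2)*(-2) = -64/A**2)
v = -270
O(T, J) = -448*J (O(T, J) = (J*(-64/(-1)**2))*7 = (J*(-64*1))*7 = (J*(-64))*7 = -64*J*7 = -448*J)
Y(-185, 296)/O(v, -25) = 296/((-448*(-25))) = 296/11200 = 296*(1/11200) = 37/1400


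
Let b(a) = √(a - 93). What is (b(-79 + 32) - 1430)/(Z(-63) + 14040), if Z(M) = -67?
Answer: -1430/13973 + 2*I*√35/13973 ≈ -0.10234 + 0.00084679*I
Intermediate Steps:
b(a) = √(-93 + a)
(b(-79 + 32) - 1430)/(Z(-63) + 14040) = (√(-93 + (-79 + 32)) - 1430)/(-67 + 14040) = (√(-93 - 47) - 1430)/13973 = (√(-140) - 1430)*(1/13973) = (2*I*√35 - 1430)*(1/13973) = (-1430 + 2*I*√35)*(1/13973) = -1430/13973 + 2*I*√35/13973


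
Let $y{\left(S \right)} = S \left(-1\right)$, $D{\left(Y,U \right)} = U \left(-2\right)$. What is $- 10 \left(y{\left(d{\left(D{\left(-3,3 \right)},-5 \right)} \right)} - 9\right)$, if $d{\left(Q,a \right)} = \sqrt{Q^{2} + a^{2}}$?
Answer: $90 + 10 \sqrt{61} \approx 168.1$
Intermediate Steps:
$D{\left(Y,U \right)} = - 2 U$
$y{\left(S \right)} = - S$
$- 10 \left(y{\left(d{\left(D{\left(-3,3 \right)},-5 \right)} \right)} - 9\right) = - 10 \left(- \sqrt{\left(\left(-2\right) 3\right)^{2} + \left(-5\right)^{2}} - 9\right) = - 10 \left(- \sqrt{\left(-6\right)^{2} + 25} - 9\right) = - 10 \left(- \sqrt{36 + 25} - 9\right) = - 10 \left(- \sqrt{61} - 9\right) = - 10 \left(-9 - \sqrt{61}\right) = 90 + 10 \sqrt{61}$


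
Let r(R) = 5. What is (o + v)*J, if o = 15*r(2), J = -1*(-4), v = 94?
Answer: 676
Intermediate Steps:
J = 4
o = 75 (o = 15*5 = 75)
(o + v)*J = (75 + 94)*4 = 169*4 = 676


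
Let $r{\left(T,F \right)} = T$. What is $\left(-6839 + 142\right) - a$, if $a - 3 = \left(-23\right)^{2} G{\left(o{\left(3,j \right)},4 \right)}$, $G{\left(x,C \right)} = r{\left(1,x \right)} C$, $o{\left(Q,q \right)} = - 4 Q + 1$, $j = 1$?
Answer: $-8816$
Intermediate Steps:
$o{\left(Q,q \right)} = 1 - 4 Q$
$G{\left(x,C \right)} = C$ ($G{\left(x,C \right)} = 1 C = C$)
$a = 2119$ ($a = 3 + \left(-23\right)^{2} \cdot 4 = 3 + 529 \cdot 4 = 3 + 2116 = 2119$)
$\left(-6839 + 142\right) - a = \left(-6839 + 142\right) - 2119 = -6697 - 2119 = -8816$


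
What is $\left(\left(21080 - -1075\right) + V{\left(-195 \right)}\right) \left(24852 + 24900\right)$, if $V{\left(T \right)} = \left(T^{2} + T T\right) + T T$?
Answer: $6777714960$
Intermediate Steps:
$V{\left(T \right)} = 3 T^{2}$ ($V{\left(T \right)} = \left(T^{2} + T^{2}\right) + T^{2} = 2 T^{2} + T^{2} = 3 T^{2}$)
$\left(\left(21080 - -1075\right) + V{\left(-195 \right)}\right) \left(24852 + 24900\right) = \left(\left(21080 - -1075\right) + 3 \left(-195\right)^{2}\right) \left(24852 + 24900\right) = \left(\left(21080 + 1075\right) + 3 \cdot 38025\right) 49752 = \left(22155 + 114075\right) 49752 = 136230 \cdot 49752 = 6777714960$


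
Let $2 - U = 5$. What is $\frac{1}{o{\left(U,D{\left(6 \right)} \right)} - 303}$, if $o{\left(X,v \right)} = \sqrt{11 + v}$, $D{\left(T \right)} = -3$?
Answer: $- \frac{303}{91801} - \frac{2 \sqrt{2}}{91801} \approx -0.0033314$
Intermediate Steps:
$U = -3$ ($U = 2 - 5 = -3$)
$\frac{1}{o{\left(U,D{\left(6 \right)} \right)} - 303} = \frac{1}{\sqrt{11 - 3} - 303} = \frac{1}{\sqrt{8} - 303} = \frac{1}{2 \sqrt{2} - 303} = \frac{1}{-303 + 2 \sqrt{2}}$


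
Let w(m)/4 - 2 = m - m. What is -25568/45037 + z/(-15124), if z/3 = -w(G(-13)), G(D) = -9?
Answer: -96402386/170284897 ≈ -0.56612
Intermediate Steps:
w(m) = 8 (w(m) = 8 + 4*(m - m) = 8 + 4*0 = 8 + 0 = 8)
z = -24 (z = 3*(-1*8) = 3*(-8) = -24)
-25568/45037 + z/(-15124) = -25568/45037 - 24/(-15124) = -25568*1/45037 - 24*(-1/15124) = -25568/45037 + 6/3781 = -96402386/170284897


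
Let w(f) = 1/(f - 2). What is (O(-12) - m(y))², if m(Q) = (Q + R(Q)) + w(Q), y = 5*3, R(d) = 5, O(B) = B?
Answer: 173889/169 ≈ 1028.9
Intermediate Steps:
w(f) = 1/(-2 + f)
y = 15
m(Q) = 5 + Q + 1/(-2 + Q) (m(Q) = (Q + 5) + 1/(-2 + Q) = (5 + Q) + 1/(-2 + Q) = 5 + Q + 1/(-2 + Q))
(O(-12) - m(y))² = (-12 - (1 + (-2 + 15)*(5 + 15))/(-2 + 15))² = (-12 - (1 + 13*20)/13)² = (-12 - (1 + 260)/13)² = (-12 - 261/13)² = (-417/13)² = 173889/169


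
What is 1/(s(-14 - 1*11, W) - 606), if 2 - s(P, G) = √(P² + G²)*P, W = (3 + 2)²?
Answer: 302/208217 + 625*√2/416434 ≈ 0.0035729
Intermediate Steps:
W = 25 (W = 5² = 25)
s(P, G) = 2 - P*√(G² + P²) (s(P, G) = 2 - √(P² + G²)*P = 2 - √(G² + P²)*P = 2 - P*√(G² + P²))
1/(s(-14 - 1*11, W) - 606) = 1/((2 - (-14 - 1*11)*√(25² + (-14 - 1*11)²)) - 606) = 1/((2 - (-14 - 11)*√(625 + (-14 - 11)²)) - 606) = 1/((2 - 1*(-25)*√(625 + (-25)²)) - 606) = 1/((2 - 1*(-25)*√(625 + 625)) - 606) = 1/((2 - 1*(-25)*√1250) - 606) = 1/((2 - 1*(-25)*25*√2) - 606) = 1/((2 + 625*√2) - 606) = 1/(-604 + 625*√2)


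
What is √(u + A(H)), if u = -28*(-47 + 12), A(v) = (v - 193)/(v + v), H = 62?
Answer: √3763059/62 ≈ 31.288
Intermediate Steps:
A(v) = (-193 + v)/(2*v) (A(v) = (-193 + v)/((2*v)) = (-193 + v)*(1/(2*v)) = (-193 + v)/(2*v))
u = 980 (u = -28*(-35) = 980)
√(u + A(H)) = √(980 + (½)*(-193 + 62)/62) = √(980 + (½)*(1/62)*(-131)) = √(980 - 131/124) = √(121389/124) = √3763059/62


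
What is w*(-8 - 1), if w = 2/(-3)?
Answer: 6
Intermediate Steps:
w = -⅔ (w = 2*(-⅓) = -⅔ ≈ -0.66667)
w*(-8 - 1) = -2*(-8 - 1)/3 = -⅔*(-9) = 6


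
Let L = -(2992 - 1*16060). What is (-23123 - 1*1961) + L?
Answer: -12016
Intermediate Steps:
L = 13068 (L = -(2992 - 16060) = -1*(-13068) = 13068)
(-23123 - 1*1961) + L = (-23123 - 1*1961) + 13068 = (-23123 - 1961) + 13068 = -25084 + 13068 = -12016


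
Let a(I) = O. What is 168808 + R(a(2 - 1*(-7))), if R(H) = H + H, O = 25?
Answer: 168858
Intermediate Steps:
a(I) = 25
R(H) = 2*H
168808 + R(a(2 - 1*(-7))) = 168808 + 2*25 = 168808 + 50 = 168858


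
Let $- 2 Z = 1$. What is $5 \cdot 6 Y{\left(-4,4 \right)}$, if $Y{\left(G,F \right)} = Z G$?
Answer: $60$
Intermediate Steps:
$Z = - \frac{1}{2}$ ($Z = \left(- \frac{1}{2}\right) 1 = - \frac{1}{2} \approx -0.5$)
$Y{\left(G,F \right)} = - \frac{G}{2}$
$5 \cdot 6 Y{\left(-4,4 \right)} = 5 \cdot 6 \left(\left(- \frac{1}{2}\right) \left(-4\right)\right) = 30 \cdot 2 = 60$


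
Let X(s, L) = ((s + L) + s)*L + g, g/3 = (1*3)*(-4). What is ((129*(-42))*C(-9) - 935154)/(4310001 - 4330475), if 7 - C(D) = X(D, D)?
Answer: -74223/10237 ≈ -7.2505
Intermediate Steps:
g = -36 (g = 3*((1*3)*(-4)) = 3*(3*(-4)) = 3*(-12) = -36)
X(s, L) = -36 + L*(L + 2*s) (X(s, L) = ((s + L) + s)*L - 36 = ((L + s) + s)*L - 36 = (L + 2*s)*L - 36 = L*(L + 2*s) - 36 = -36 + L*(L + 2*s))
C(D) = 43 - 3*D**2 (C(D) = 7 - (-36 + D**2 + 2*D*D) = 7 - (-36 + D**2 + 2*D**2) = 7 - (-36 + 3*D**2) = 7 + (36 - 3*D**2) = 43 - 3*D**2)
((129*(-42))*C(-9) - 935154)/(4310001 - 4330475) = ((129*(-42))*(43 - 3*(-9)**2) - 935154)/(4310001 - 4330475) = (-5418*(43 - 3*81) - 935154)/(-20474) = (-5418*(43 - 243) - 935154)*(-1/20474) = (-5418*(-200) - 935154)*(-1/20474) = (1083600 - 935154)*(-1/20474) = 148446*(-1/20474) = -74223/10237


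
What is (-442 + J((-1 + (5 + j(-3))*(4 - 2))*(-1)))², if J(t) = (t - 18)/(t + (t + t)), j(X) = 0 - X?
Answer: 43811161/225 ≈ 1.9472e+5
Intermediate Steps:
j(X) = -X
J(t) = (-18 + t)/(3*t) (J(t) = (-18 + t)/(t + 2*t) = (-18 + t)/((3*t)) = (-18 + t)*(1/(3*t)) = (-18 + t)/(3*t))
(-442 + J((-1 + (5 + j(-3))*(4 - 2))*(-1)))² = (-442 + (-18 + (-1 + (5 - 1*(-3))*(4 - 2))*(-1))/(3*(((-1 + (5 - 1*(-3))*(4 - 2))*(-1)))))² = (-442 + (-18 + (-1 + (5 + 3)*2)*(-1))/(3*(((-1 + (5 + 3)*2)*(-1)))))² = (-442 + (-18 + (-1 + 8*2)*(-1))/(3*(((-1 + 8*2)*(-1)))))² = (-442 + (-18 + (-1 + 16)*(-1))/(3*(((-1 + 16)*(-1)))))² = (-442 + (-18 + 15*(-1))/(3*((15*(-1)))))² = (-442 + (⅓)*(-18 - 15)/(-15))² = (-442 + (⅓)*(-1/15)*(-33))² = (-442 + 11/15)² = (-6619/15)² = 43811161/225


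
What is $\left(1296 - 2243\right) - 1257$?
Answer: $-2204$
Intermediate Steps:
$\left(1296 - 2243\right) - 1257 = -947 - 1257 = -2204$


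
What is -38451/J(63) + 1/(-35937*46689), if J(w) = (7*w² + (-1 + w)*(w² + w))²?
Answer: -113920015996/228315096973009431 ≈ -4.9896e-7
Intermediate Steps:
J(w) = (7*w² + (-1 + w)*(w + w²))²
-38451/J(63) + 1/(-35937*46689) = -38451*1/(3969*(-1 + 63² + 7*63)²) + 1/(-35937*46689) = -38451*1/(3969*(-1 + 3969 + 441)²) - 1/35937*1/46689 = -38451/(3969*4409²) - 1/1677862593 = -38451/(3969*19439281) - 1/1677862593 = -38451/77154506289 - 1/1677862593 = -38451*1/77154506289 - 1/1677862593 = -1831/3674024109 - 1/1677862593 = -113920015996/228315096973009431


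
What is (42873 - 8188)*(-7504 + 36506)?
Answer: 1005934370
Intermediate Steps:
(42873 - 8188)*(-7504 + 36506) = 34685*29002 = 1005934370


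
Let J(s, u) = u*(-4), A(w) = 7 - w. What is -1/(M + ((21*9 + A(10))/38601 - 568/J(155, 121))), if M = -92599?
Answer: 1556907/144166196677 ≈ 1.0799e-5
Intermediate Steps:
J(s, u) = -4*u
-1/(M + ((21*9 + A(10))/38601 - 568/J(155, 121))) = -1/(-92599 + ((21*9 + (7 - 1*10))/38601 - 568/((-4*121)))) = -1/(-92599 + ((189 + (7 - 10))*(1/38601) - 568/(-484))) = -1/(-92599 + ((189 - 3)*(1/38601) - 568*(-1/484))) = -1/(-92599 + (186*(1/38601) + 142/121)) = -1/(-92599 + (62/12867 + 142/121)) = -1/(-92599 + 1834616/1556907) = -1/(-144166196677/1556907) = -1*(-1556907/144166196677) = 1556907/144166196677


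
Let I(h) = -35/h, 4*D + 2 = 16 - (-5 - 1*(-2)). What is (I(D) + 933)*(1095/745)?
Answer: 3442899/2533 ≈ 1359.2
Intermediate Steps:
D = 17/4 (D = -½ + (16 - (-5 - 1*(-2)))/4 = -½ + (16 - (-5 + 2))/4 = -½ + (16 - 1*(-3))/4 = -½ + (16 + 3)/4 = -½ + (¼)*19 = -½ + 19/4 = 17/4 ≈ 4.2500)
(I(D) + 933)*(1095/745) = (-35/17/4 + 933)*(1095/745) = (-35*4/17 + 933)*(1095*(1/745)) = (-140/17 + 933)*(219/149) = (15721/17)*(219/149) = 3442899/2533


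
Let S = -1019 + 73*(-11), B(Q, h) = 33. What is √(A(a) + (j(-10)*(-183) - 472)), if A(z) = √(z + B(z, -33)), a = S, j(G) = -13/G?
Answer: √(-70990 + 100*I*√1789)/10 ≈ 0.79339 + 26.656*I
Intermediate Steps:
S = -1822 (S = -1019 - 803 = -1822)
a = -1822
A(z) = √(33 + z) (A(z) = √(z + 33) = √(33 + z))
√(A(a) + (j(-10)*(-183) - 472)) = √(√(33 - 1822) + (-13/(-10)*(-183) - 472)) = √(√(-1789) + (-13*(-⅒)*(-183) - 472)) = √(I*√1789 + ((13/10)*(-183) - 472)) = √(I*√1789 + (-2379/10 - 472)) = √(I*√1789 - 7099/10) = √(-7099/10 + I*√1789)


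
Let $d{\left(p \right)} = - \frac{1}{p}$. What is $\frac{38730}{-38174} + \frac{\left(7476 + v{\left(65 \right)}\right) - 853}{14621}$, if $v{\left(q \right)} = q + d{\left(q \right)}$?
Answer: $- \frac{10106336672}{18139616755} \approx -0.55714$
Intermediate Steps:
$v{\left(q \right)} = q - \frac{1}{q}$
$\frac{38730}{-38174} + \frac{\left(7476 + v{\left(65 \right)}\right) - 853}{14621} = \frac{38730}{-38174} + \frac{\left(7476 + \left(65 - \frac{1}{65}\right)\right) - 853}{14621} = 38730 \left(- \frac{1}{38174}\right) + \left(\left(7476 + \left(65 - \frac{1}{65}\right)\right) - 853\right) \frac{1}{14621} = - \frac{19365}{19087} + \left(\left(7476 + \left(65 - \frac{1}{65}\right)\right) - 853\right) \frac{1}{14621} = - \frac{19365}{19087} + \left(\left(7476 + \frac{4224}{65}\right) - 853\right) \frac{1}{14621} = - \frac{19365}{19087} + \left(\frac{490164}{65} - 853\right) \frac{1}{14621} = - \frac{19365}{19087} + \frac{434719}{65} \cdot \frac{1}{14621} = - \frac{19365}{19087} + \frac{434719}{950365} = - \frac{10106336672}{18139616755}$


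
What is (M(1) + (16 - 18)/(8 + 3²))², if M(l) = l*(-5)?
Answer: 7569/289 ≈ 26.190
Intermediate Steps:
M(l) = -5*l
(M(1) + (16 - 18)/(8 + 3²))² = (-5*1 + (16 - 18)/(8 + 3²))² = (-5 - 2/(8 + 9))² = (-5 - 2/17)² = (-87/17)² = 7569/289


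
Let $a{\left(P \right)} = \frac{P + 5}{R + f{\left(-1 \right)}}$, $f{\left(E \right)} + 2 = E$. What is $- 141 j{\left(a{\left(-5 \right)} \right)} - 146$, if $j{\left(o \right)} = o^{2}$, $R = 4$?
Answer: $-146$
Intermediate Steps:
$f{\left(E \right)} = -2 + E$
$a{\left(P \right)} = 5 + P$ ($a{\left(P \right)} = \frac{P + 5}{4 - 3} = \frac{5 + P}{4 - 3} = \frac{5 + P}{1} = \left(5 + P\right) 1 = 5 + P$)
$- 141 j{\left(a{\left(-5 \right)} \right)} - 146 = - 141 \left(5 - 5\right)^{2} - 146 = - 141 \cdot 0^{2} - 146 = \left(-141\right) 0 - 146 = 0 - 146 = -146$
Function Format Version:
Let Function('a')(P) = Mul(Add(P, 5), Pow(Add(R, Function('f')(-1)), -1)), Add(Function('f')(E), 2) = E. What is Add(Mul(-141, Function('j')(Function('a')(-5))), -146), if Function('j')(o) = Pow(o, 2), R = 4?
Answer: -146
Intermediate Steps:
Function('f')(E) = Add(-2, E)
Function('a')(P) = Add(5, P) (Function('a')(P) = Mul(Add(P, 5), Pow(Add(4, Add(-2, -1)), -1)) = Mul(Add(5, P), Pow(Add(4, -3), -1)) = Mul(Add(5, P), Pow(1, -1)) = Mul(Add(5, P), 1) = Add(5, P))
Add(Mul(-141, Function('j')(Function('a')(-5))), -146) = Add(Mul(-141, Pow(Add(5, -5), 2)), -146) = Add(Mul(-141, Pow(0, 2)), -146) = Add(Mul(-141, 0), -146) = Add(0, -146) = -146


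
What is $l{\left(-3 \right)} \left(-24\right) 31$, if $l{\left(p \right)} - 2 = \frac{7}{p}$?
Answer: $248$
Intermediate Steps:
$l{\left(p \right)} = 2 + \frac{7}{p}$
$l{\left(-3 \right)} \left(-24\right) 31 = \left(2 + \frac{7}{-3}\right) \left(-24\right) 31 = \left(2 + 7 \left(- \frac{1}{3}\right)\right) \left(-24\right) 31 = \left(2 - \frac{7}{3}\right) \left(-24\right) 31 = \left(- \frac{1}{3}\right) \left(-24\right) 31 = 8 \cdot 31 = 248$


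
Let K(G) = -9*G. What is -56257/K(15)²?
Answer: -56257/18225 ≈ -3.0868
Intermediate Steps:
-56257/K(15)² = -56257/((-9*15)²) = -56257/((-135)²) = -56257/18225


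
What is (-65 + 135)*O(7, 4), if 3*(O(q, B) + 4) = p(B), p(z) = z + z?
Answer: -280/3 ≈ -93.333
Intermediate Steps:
p(z) = 2*z
O(q, B) = -4 + 2*B/3 (O(q, B) = -4 + (2*B)/3 = -4 + 2*B/3)
(-65 + 135)*O(7, 4) = (-65 + 135)*(-4 + (⅔)*4) = 70*(-4 + 8/3) = 70*(-4/3) = -280/3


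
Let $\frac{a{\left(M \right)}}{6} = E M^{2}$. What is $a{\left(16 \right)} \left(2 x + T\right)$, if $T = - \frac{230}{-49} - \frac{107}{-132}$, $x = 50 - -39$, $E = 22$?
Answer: $\frac{303848192}{49} \approx 6.201 \cdot 10^{6}$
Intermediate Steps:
$x = 89$ ($x = 50 + 39 = 89$)
$a{\left(M \right)} = 132 M^{2}$ ($a{\left(M \right)} = 6 \cdot 22 M^{2} = 132 M^{2}$)
$T = \frac{35603}{6468}$ ($T = \left(-230\right) \left(- \frac{1}{49}\right) - - \frac{107}{132} = \frac{230}{49} + \frac{107}{132} = \frac{35603}{6468} \approx 5.5045$)
$a{\left(16 \right)} \left(2 x + T\right) = 132 \cdot 16^{2} \left(2 \cdot 89 + \frac{35603}{6468}\right) = 132 \cdot 256 \left(178 + \frac{35603}{6468}\right) = 33792 \cdot \frac{1186907}{6468} = \frac{303848192}{49}$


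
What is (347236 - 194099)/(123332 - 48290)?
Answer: 153137/75042 ≈ 2.0407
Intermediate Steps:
(347236 - 194099)/(123332 - 48290) = 153137/75042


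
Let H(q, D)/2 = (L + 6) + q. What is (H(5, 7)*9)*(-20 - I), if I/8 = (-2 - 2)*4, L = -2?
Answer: 17496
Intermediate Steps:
H(q, D) = 8 + 2*q (H(q, D) = 2*((-2 + 6) + q) = 2*(4 + q) = 8 + 2*q)
I = -128 (I = 8*((-2 - 2)*4) = 8*(-4*4) = 8*(-16) = -128)
(H(5, 7)*9)*(-20 - I) = ((8 + 2*5)*9)*(-20 - 1*(-128)) = ((8 + 10)*9)*(-20 + 128) = (18*9)*108 = 162*108 = 17496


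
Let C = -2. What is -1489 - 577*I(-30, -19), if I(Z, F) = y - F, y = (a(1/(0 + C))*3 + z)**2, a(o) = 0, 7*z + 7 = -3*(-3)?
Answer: -612456/49 ≈ -12499.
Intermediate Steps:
z = 2/7 (z = -1 + (-3*(-3))/7 = -1 + (1/7)*9 = -1 + 9/7 = 2/7 ≈ 0.28571)
y = 4/49 (y = (0*3 + 2/7)**2 = (0 + 2/7)**2 = (2/7)**2 = 4/49 ≈ 0.081633)
I(Z, F) = 4/49 - F
-1489 - 577*I(-30, -19) = -1489 - 577*(4/49 - 1*(-19)) = -1489 - 577*(4/49 + 19) = -1489 - 577*935/49 = -1489 - 539495/49 = -612456/49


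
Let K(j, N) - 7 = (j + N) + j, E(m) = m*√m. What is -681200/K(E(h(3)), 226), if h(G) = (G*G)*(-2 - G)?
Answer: -158719600/418789 - 183924000*I*√5/418789 ≈ -379.0 - 982.04*I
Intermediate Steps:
h(G) = G²*(-2 - G)
E(m) = m^(3/2)
K(j, N) = 7 + N + 2*j (K(j, N) = 7 + ((j + N) + j) = 7 + ((N + j) + j) = 7 + (N + 2*j) = 7 + N + 2*j)
-681200/K(E(h(3)), 226) = -681200/(7 + 226 + 2*(3²*(-2 - 1*3))^(3/2)) = -681200/(7 + 226 + 2*(9*(-2 - 3))^(3/2)) = -681200/(7 + 226 + 2*(9*(-5))^(3/2)) = -681200/(7 + 226 + 2*(-45)^(3/2)) = -681200/(7 + 226 + 2*(-135*I*√5)) = -681200/(7 + 226 - 270*I*√5) = -681200/(233 - 270*I*√5)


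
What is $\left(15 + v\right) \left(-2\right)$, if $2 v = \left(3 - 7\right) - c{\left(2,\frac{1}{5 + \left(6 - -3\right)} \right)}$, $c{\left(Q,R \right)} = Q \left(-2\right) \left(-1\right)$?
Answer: $-22$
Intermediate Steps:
$c{\left(Q,R \right)} = 2 Q$ ($c{\left(Q,R \right)} = - 2 Q \left(-1\right) = 2 Q$)
$v = -4$ ($v = \frac{\left(3 - 7\right) - 2 \cdot 2}{2} = \frac{-4 - 4}{2} = \frac{1}{2} \left(-8\right) = -4$)
$\left(15 + v\right) \left(-2\right) = \left(15 - 4\right) \left(-2\right) = 11 \left(-2\right) = -22$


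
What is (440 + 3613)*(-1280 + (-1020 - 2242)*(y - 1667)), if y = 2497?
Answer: -10978523220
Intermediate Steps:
(440 + 3613)*(-1280 + (-1020 - 2242)*(y - 1667)) = (440 + 3613)*(-1280 + (-1020 - 2242)*(2497 - 1667)) = 4053*(-1280 - 3262*830) = 4053*(-1280 - 2707460) = 4053*(-2708740) = -10978523220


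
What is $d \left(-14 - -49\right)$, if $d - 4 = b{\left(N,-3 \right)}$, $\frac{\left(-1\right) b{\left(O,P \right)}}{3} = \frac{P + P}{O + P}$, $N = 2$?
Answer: $-490$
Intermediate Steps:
$b{\left(O,P \right)} = - \frac{6 P}{O + P}$ ($b{\left(O,P \right)} = - 3 \frac{P + P}{O + P} = - 3 \frac{2 P}{O + P} = - \frac{6 P}{O + P}$)
$d = -14$ ($d = 4 - - \frac{18}{2 - 3} = 4 - - \frac{18}{-1} = 4 - \left(-18\right) \left(-1\right) = 4 - 18 = -14$)
$d \left(-14 - -49\right) = - 14 \left(-14 - -49\right) = - 14 \left(-14 + 49\right) = \left(-14\right) 35 = -490$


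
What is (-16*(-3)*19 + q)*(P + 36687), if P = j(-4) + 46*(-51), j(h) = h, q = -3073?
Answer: -74202257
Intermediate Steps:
P = -2350 (P = -4 + 46*(-51) = -4 - 2346 = -2350)
(-16*(-3)*19 + q)*(P + 36687) = (-16*(-3)*19 - 3073)*(-2350 + 36687) = (48*19 - 3073)*34337 = (912 - 3073)*34337 = -2161*34337 = -74202257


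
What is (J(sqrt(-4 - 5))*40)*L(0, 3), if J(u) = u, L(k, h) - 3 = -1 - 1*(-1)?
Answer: 360*I ≈ 360.0*I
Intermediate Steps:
L(k, h) = 3 (L(k, h) = 3 + (-1 - 1*(-1)) = 3 + (-1 + 1) = 3 + 0 = 3)
(J(sqrt(-4 - 5))*40)*L(0, 3) = (sqrt(-4 - 5)*40)*3 = (sqrt(-9)*40)*3 = ((3*I)*40)*3 = (120*I)*3 = 360*I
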